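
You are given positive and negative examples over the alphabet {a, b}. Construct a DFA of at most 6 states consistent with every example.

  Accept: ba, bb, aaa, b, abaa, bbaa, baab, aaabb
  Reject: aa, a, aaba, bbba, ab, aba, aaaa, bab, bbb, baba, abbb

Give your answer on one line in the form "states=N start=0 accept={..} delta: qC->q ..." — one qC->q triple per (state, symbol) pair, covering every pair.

states=5 start=0 accept={0,2,4} delta: 0a->1 0b->2 1a->3 1b->1 2a->4 2b->4 3a->0 3b->0 4a->2 4b->1

Fold the examples into a partial DFA from state 0: repeatedly fix the first undefined (state, symbol) met by the shortest-then-alphabetical prefix, trying targets in increasing order and rejecting any under which an Accept and a Reject string meet in one state with the same remainder; add a state when all current targets are rejected. Accepting states are where Accept strings end.
a: 0a undefined. 0a->0: no, ba/aaba meet in 0 with "ba" left. Open state 1: 0a->1.
b: 0b undefined. 0b->0: no, ba/a meet in 1. 0b->1: no, ba/aa meet in 1 with "a" left. Open state 2: 0b->2.
aa: 1a undefined. 1a->0: no, ba/aaba meet in 2 with "a" left. 1a->1: no, aaa/aa meet in 1. 1a->2: no, b/aa meet in 2. Open state 3: 1a->3.
ab: 1b undefined. 1b->0: no, bb/abbb meet in 2 with "b" left. 1b->1: ok.
ba: 2a undefined. 2a->0: no, ba/baba meet in 0. 2a->1: no, ba/a meet in 1. 2a->2: no, bb/bab meet in 2 with "b" left. 2a->3: no, ba/aa meet in 3. Open state 4: 2a->4.
bb: 2b undefined. 2b->0: no, ba/bbba meet in 4. 2b->1: no, bb/a meet in 1. 2b->2: no, ba/bbba meet in 4. 2b->3: no, bb/aa meet in 3. 2b->4: ok.
aaa: 3a undefined. 3a->0: ok.
aab: 3b undefined. 3b->0: ok.
baa: 4a undefined. 4a->0: no, bbaa/a meet in 1. 4a->1: no, bbaa/aa meet in 3. 4a->2: ok.
bab: 4b undefined. 4b->0: no, aaa/bab meet in 0. 4b->1: ok.
All examples now run through 5 states with every (state, symbol) defined. Accept strings end in {0,2,4}, Reject strings end in {1,3}; accept={0,2,4}.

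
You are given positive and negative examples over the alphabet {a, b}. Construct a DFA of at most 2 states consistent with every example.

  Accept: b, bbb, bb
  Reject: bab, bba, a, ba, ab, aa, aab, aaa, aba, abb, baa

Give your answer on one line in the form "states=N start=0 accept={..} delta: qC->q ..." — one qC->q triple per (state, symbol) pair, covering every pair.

Grow the machine one transition at a time. Run the examples from 0; the earliest place one falls off (shortest prefix, ties alphabetical) gets sent to the lowest-numbered state that keeps every Accept/Reject pair distinguishable — a pair clashes when both reach the same state with identical unread suffix — and to a fresh state only if none does.
a: 0a undefined. 0a->0: no, b/ab meet in 0 with "b" left. Open state 1: 0a->1.
b: 0b undefined. 0b->0: ok.
aa: 1a undefined. 1a->0: no, b/aa meet in 0. 1a->1: ok.
ab: 1b undefined. 1b->0: no, b/bab meet in 0. 1b->1: ok.
All examples now run through 2 states with every (state, symbol) defined. Accept strings end in {0}, Reject strings end in {1}; accept={0}.

states=2 start=0 accept={0} delta: 0a->1 0b->0 1a->1 1b->1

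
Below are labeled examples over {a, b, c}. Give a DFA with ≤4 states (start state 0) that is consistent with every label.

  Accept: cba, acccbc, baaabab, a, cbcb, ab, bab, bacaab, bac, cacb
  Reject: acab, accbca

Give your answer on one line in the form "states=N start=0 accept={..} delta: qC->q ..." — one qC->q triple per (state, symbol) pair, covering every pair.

states=3 start=0 accept={0,1} delta: 0a->0 0b->0 0c->1 1a->2 1b->0 1c->0 2a->0 2b->2 2c->0

Fold the examples into a partial DFA from state 0: repeatedly fix the first undefined (state, symbol) met by the shortest-then-alphabetical prefix, trying targets in increasing order and rejecting any under which an Accept and a Reject string meet in one state with the same remainder; add a state when all current targets are rejected. Accepting states are where Accept strings end.
a: 0a undefined. 0a->0: ok.
b: 0b undefined. 0b->0: ok.
c: 0c undefined. 0c->0: no, cba/acab meet in 0. Open state 1: 0c->1.
ca: 1a undefined. 1a->0: no, baaabab/acab meet in 0. 1a->1: no, bacaab/acab meet in 1 with "b" left. Open state 2: 1a->2.
cb: 1b undefined. 1b->0: ok.
acc: 1c undefined. 1c->0: ok.
cac: 2c undefined. 2c->0: ok.
acab: 2b undefined. 2b->0: no, cba/acab meet in 0. 2b->1: no, acccbc/acab meet in 1. 2b->2: ok.
bacaa: 2a undefined. 2a->0: ok.
All examples now run through 3 states with every (state, symbol) defined. Accept strings end in {0,1}, Reject strings end in {2}; accept={0,1}.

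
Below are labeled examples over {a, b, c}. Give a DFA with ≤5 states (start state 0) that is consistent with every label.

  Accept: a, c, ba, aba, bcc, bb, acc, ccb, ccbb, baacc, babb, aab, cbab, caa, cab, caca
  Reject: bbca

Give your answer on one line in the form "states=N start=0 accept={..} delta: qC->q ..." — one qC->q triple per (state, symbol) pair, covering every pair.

Fold the examples into a partial DFA from state 0: repeatedly fix the first undefined (state, symbol) met by the shortest-then-alphabetical prefix, trying targets in increasing order and rejecting any under which an Accept and a Reject string meet in one state with the same remainder; add a state when all current targets are rejected. Accepting states are where Accept strings end.
a: 0a undefined. 0a->0: ok.
b: 0b undefined. 0b->0: ok.
c: 0c undefined. 0c->0: no, a/bbca meet in 0. Open state 1: 0c->1.
ca: 1a undefined. 1a->0: no, a/bbca meet in 0. 1a->1: no, c/bbca meet in 1. Open state 2: 1a->2.
cb: 1b undefined. 1b->0: ok.
cc: 1c undefined. 1c->0: ok.
caa: 2a undefined. 2a->0: ok.
cab: 2b undefined. 2b->0: ok.
cac: 2c undefined. 2c->0: ok.
All examples now run through 3 states with every (state, symbol) defined. Accept strings end in {0,1}, Reject strings end in {2}; accept={0,1}.

states=3 start=0 accept={0,1} delta: 0a->0 0b->0 0c->1 1a->2 1b->0 1c->0 2a->0 2b->0 2c->0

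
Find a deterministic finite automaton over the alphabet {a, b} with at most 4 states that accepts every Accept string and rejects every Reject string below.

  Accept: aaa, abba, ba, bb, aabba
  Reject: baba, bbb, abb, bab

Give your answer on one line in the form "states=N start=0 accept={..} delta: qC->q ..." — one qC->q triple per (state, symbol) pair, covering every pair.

Grow the machine one transition at a time. Run the examples from 0; the earliest place one falls off (shortest prefix, ties alphabetical) gets sent to the lowest-numbered state that keeps every Accept/Reject pair distinguishable — a pair clashes when both reach the same state with identical unread suffix — and to a fresh state only if none does.
a: 0a undefined. 0a->0: no, bb/abb meet in 0 with "bb" left. Open state 1: 0a->1.
b: 0b undefined. 0b->0: no, bb/bbb meet in 0. 0b->1: ok.
aa: 1a undefined. 1a->0: no, aaa/bab meet in 1. 1a->1: no, bb/bab meet in 1 with "b" left. Open state 2: 1a->2.
ab: 1b undefined. 1b->0: ok.
aaa: 2a undefined. 2a->0: ok.
aab: 2b undefined. 2b->0: no, aaa/bab meet in 0. 2b->1: no, abba/baba meet in 2. 2b->2: no, aaa/baba meet in 0. Open state 3: 2b->3.
aabb: 3b undefined. 3b->0: no, aabba/bbb meet in 1. 3b->1: ok.
baba: 3a undefined. 3a->0: no, aaa/baba meet in 0. 3a->1: ok.
All examples now run through 4 states with every (state, symbol) defined. Accept strings end in {0,2}, Reject strings end in {1,3}; accept={0,2}.

states=4 start=0 accept={0,2} delta: 0a->1 0b->1 1a->2 1b->0 2a->0 2b->3 3a->1 3b->1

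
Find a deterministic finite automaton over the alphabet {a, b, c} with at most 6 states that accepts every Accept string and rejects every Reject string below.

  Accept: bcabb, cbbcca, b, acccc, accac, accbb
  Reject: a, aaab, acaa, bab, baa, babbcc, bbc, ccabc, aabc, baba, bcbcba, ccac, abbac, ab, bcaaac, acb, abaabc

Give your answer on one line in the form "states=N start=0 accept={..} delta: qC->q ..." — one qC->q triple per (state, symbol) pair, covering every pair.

State merging on the prefix tree: take the shortest (then alphabetical) example prefix whose next move is undefined and point that move at state 0, else 1, else 2, ...; a target is out if some Accept/Reject pair would then sit in one state with the same input left (inseparable). If every existing state is out, open a new one.
a: 0a undefined. 0a->0: no, b/aaab meet in 0 with "b" left. Open state 1: 0a->1.
b: 0b undefined. 0b->0: ok.
c: 0c undefined. 0c->0: no, cbbcca/a meet in 1. 0c->1: ok.
aa: 1a undefined. 1a->0: no, bcabb/baa meet in 0. 1a->1: ok.
ab: 1b undefined. 1b->0: no, bcabb/aaab meet in 0. 1b->1: no, bcabb/a meet in 1. Open state 2: 1b->2.
ac: 1c undefined. 1c->0: no, b/ccac meet in 0. 1c->1: no, acccc/a meet in 1. 1c->2: no, bcabb/acb meet in 2 with "b" left. Open state 3: 1c->3.
aba: 2a undefined. 2a->0: no, b/baba meet in 0. 2a->1: ok.
abb: 2b undefined. 2b->0: ok.
aca: 3a undefined. 3a->0: ok.
acb: 3b undefined. 3b->0: no, bcabb/acb meet in 0. 3b->1: ok.
acc: 3c undefined. 3c->0: no, acccc/babbcc meet in 3. 3c->1: no, acccc/a meet in 1. 3c->2: no, accac/babbcc meet in 3. 3c->3: no, acccc/babbcc meet in 3. Open state 4: 3c->4.
aabc: 2c undefined. 2c->0: no, bcabb/aabc meet in 0. 2c->1: ok.
acca: 4a undefined. 4a->0: no, accac/a meet in 1. 4a->1: no, accac/babbcc meet in 3. 4a->2: no, accac/a meet in 1. 4a->3: ok.
accb: 4b undefined. 4b->0: ok.
accc: 4c undefined. 4c->0: no, acccc/a meet in 1. 4c->1: no, acccc/babbcc meet in 3. 4c->2: no, acccc/a meet in 1. 4c->3: ok.
All examples now run through 5 states with every (state, symbol) defined. Accept strings end in {0,4}, Reject strings end in {1,2,3}; accept={0,4}.

states=5 start=0 accept={0,4} delta: 0a->1 0b->0 0c->1 1a->1 1b->2 1c->3 2a->1 2b->0 2c->1 3a->0 3b->1 3c->4 4a->3 4b->0 4c->3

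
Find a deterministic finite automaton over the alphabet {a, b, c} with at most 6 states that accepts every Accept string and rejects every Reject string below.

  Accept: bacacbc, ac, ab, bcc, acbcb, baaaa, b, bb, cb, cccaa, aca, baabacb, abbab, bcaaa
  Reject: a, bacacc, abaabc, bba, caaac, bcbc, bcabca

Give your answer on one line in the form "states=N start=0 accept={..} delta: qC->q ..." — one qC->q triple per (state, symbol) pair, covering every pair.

State merging on the prefix tree: take the shortest (then alphabetical) example prefix whose next move is undefined and point that move at state 0, else 1, else 2, ...; a target is out if some Accept/Reject pair would then sit in one state with the same input left (inseparable). If every existing state is out, open a new one.
a: 0a undefined. 0a->0: ok.
b: 0b undefined. 0b->0: no, ac/abaabc meet in 0 with "c" left. Open state 1: 0b->1.
c: 0c undefined. 0c->0: no, ac/a meet in 0. 0c->1: ok.
ba: 1a undefined. 1a->0: no, ac/caaac meet in 1. 1a->1: ok.
bb: 1b undefined. 1b->0: no, ac/abaabc meet in 1. 1b->1: no, ac/bba meet in 1. Open state 2: 1b->2.
bc: 1c undefined. 1c->0: no, bacacbc/abaabc meet in 2 with "c" left. 1c->1: no, bacacbc/abaabc meet in 2 with "c" left. 1c->2: no, bcc/abaabc meet in 2 with "c" left. Open state 3: 1c->3.
bba: 2a undefined. 2a->0: ok.
bca: 3a undefined. 3a->0: no, bacacbc/abaabc meet in 2 with "c" left. 3a->1: no, bacacbc/bcbc meet in 3 with "bc" left. 3a->2: no, bcaaa/a meet in 0. 3a->3: no, bcaaa/caaac meet in 3. Open state 4: 3a->4.
bcb: 3b undefined. 3b->0: no, ac/bcbc meet in 1. 3b->1: ok.
bcc: 3c undefined. 3c->0: no, bcc/a meet in 0. 3c->1: ok.
acbc: 2c undefined. 2c->0: ok.
bcaa: 4a undefined. 4a->0: no, bcaaa/a meet in 0. 4a->1: ok.
bcab: 4b undefined. 4b->0: no, ac/bcabca meet in 1. 4b->1: ok.
bacac: 4c undefined. 4c->0: no, bacacbc/caaac meet in 3. 4c->1: no, bacacbc/a meet in 0. 4c->2: ok.
bacacb: 2b undefined. 2b->0: ok.
All examples now run through 5 states with every (state, symbol) defined. Accept strings end in {1,2}, Reject strings end in {0,3,4}; accept={1,2}.

states=5 start=0 accept={1,2} delta: 0a->0 0b->1 0c->1 1a->1 1b->2 1c->3 2a->0 2b->0 2c->0 3a->4 3b->1 3c->1 4a->1 4b->1 4c->2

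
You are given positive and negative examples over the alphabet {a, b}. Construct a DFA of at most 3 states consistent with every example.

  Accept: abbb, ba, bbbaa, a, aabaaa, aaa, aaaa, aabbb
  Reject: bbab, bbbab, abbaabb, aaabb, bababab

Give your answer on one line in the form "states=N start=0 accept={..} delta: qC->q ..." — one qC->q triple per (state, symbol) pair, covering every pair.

states=3 start=0 accept={0} delta: 0a->0 0b->1 1a->0 1b->2 2a->0 2b->0

Grow the machine one transition at a time. Run the examples from 0; the earliest place one falls off (shortest prefix, ties alphabetical) gets sent to the lowest-numbered state that keeps every Accept/Reject pair distinguishable — a pair clashes when both reach the same state with identical unread suffix — and to a fresh state only if none does.
a: 0a undefined. 0a->0: ok.
b: 0b undefined. 0b->0: no, abbb/bbab meet in 0. Open state 1: 0b->1.
ba: 1a undefined. 1a->0: ok.
bb: 1b undefined. 1b->0: no, abbb/bbab meet in 1. 1b->1: no, abbb/bbab meet in 1. Open state 2: 1b->2.
bba: 2a undefined. 2a->0: ok.
bbb: 2b undefined. 2b->0: ok.
All examples now run through 3 states with every (state, symbol) defined. Accept strings end in {0}, Reject strings end in {1,2}; accept={0}.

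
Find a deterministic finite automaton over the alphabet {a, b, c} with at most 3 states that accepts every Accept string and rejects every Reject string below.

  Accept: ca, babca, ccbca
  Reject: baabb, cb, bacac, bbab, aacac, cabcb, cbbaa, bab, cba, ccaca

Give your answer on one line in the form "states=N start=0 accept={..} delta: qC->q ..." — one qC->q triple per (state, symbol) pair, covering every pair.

State merging on the prefix tree: take the shortest (then alphabetical) example prefix whose next move is undefined and point that move at state 0, else 1, else 2, ...; a target is out if some Accept/Reject pair would then sit in one state with the same input left (inseparable). If every existing state is out, open a new one.
a: 0a undefined. 0a->0: ok.
b: 0b undefined. 0b->0: ok.
c: 0c undefined. 0c->0: no, ca/baabb meet in 0. Open state 1: 0c->1.
ca: 1a undefined. 1a->0: no, ca/baabb meet in 0. 1a->1: ok.
cb: 1b undefined. 1b->0: ok.
cc: 1c undefined. 1c->0: no, ca/ccaca meet in 1. 1c->1: no, ca/bacac meet in 1. Open state 2: 1c->2.
cca: 2a undefined. 2a->0: no, ca/ccaca meet in 1. 2a->1: no, ca/ccaca meet in 1. 2a->2: ok.
ccb: 2b undefined. 2b->0: ok.
ccac: 2c undefined. 2c->0: ok.
All examples now run through 3 states with every (state, symbol) defined. Accept strings end in {1}, Reject strings end in {0,2}; accept={1}.

states=3 start=0 accept={1} delta: 0a->0 0b->0 0c->1 1a->1 1b->0 1c->2 2a->2 2b->0 2c->0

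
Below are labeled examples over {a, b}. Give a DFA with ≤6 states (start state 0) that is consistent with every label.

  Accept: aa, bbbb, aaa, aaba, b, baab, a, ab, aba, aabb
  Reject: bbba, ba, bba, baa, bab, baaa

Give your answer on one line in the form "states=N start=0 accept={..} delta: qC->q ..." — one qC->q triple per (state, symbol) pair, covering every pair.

states=5 start=0 accept={0,1,2} delta: 0a->1 0b->2 1a->1 1b->0 2a->3 2b->2 3a->4 3b->3 4a->3 4b->0

State merging on the prefix tree: take the shortest (then alphabetical) example prefix whose next move is undefined and point that move at state 0, else 1, else 2, ...; a target is out if some Accept/Reject pair would then sit in one state with the same input left (inseparable). If every existing state is out, open a new one.
a: 0a undefined. 0a->0: no, aaba/ba meet in 0 with "ba" left. Open state 1: 0a->1.
b: 0b undefined. 0b->0: no, aa/baa meet in 1 with "a" left. 0b->1: no, aa/ba meet in 1 with "a" left. Open state 2: 0b->2.
aa: 1a undefined. 1a->0: no, aaba/ba meet in 2 with "a" left. 1a->1: ok.
ab: 1b undefined. 1b->0: ok.
ba: 2a undefined. 2a->0: no, aa/baa meet in 1. 2a->1: no, aa/ba meet in 1. 2a->2: no, b/ba meet in 2. Open state 3: 2a->3.
bb: 2b undefined. 2b->0: no, aa/bba meet in 1. 2b->1: no, aa/bbba meet in 1. 2b->2: ok.
baa: 3a undefined. 3a->0: no, aa/baaa meet in 1. 3a->1: no, aa/baa meet in 1. 3a->2: no, bbbb/baa meet in 2. 3a->3: no, baab/bab meet in 3 with "b" left. Open state 4: 3a->4.
bab: 3b undefined. 3b->0: no, ab/bab meet in 0. 3b->1: no, aa/bab meet in 1. 3b->2: no, bbbb/bab meet in 2. 3b->3: ok.
baaa: 4a undefined. 4a->0: no, ab/baaa meet in 0. 4a->1: no, aa/baaa meet in 1. 4a->2: no, bbbb/baaa meet in 2. 4a->3: ok.
baab: 4b undefined. 4b->0: ok.
All examples now run through 5 states with every (state, symbol) defined. Accept strings end in {0,1,2}, Reject strings end in {3,4}; accept={0,1,2}.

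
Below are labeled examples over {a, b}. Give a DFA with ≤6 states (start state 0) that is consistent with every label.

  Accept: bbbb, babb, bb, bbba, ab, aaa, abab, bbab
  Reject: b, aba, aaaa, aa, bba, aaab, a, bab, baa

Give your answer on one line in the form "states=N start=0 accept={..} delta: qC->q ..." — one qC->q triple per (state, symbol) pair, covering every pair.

states=3 start=0 accept={0} delta: 0a->1 0b->2 1a->2 1b->0 2a->0 2b->0

Fold the examples into a partial DFA from state 0: repeatedly fix the first undefined (state, symbol) met by the shortest-then-alphabetical prefix, trying targets in increasing order and rejecting any under which an Accept and a Reject string meet in one state with the same remainder; add a state when all current targets are rejected. Accepting states are where Accept strings end.
a: 0a undefined. 0a->0: no, ab/b meet in 0 with "b" left. Open state 1: 0a->1.
b: 0b undefined. 0b->0: no, bbbb/b meet in 0. 0b->1: no, aaa/baa meet in 1 with "aa" left. Open state 2: 0b->2.
aa: 1a undefined. 1a->0: no, ab/aaab meet in 1 with "b" left. 1a->1: no, ab/aaab meet in 1 with "b" left. 1a->2: ok.
ab: 1b undefined. 1b->0: ok.
ba: 2a undefined. 2a->0: ok.
bb: 2b undefined. 2b->0: ok.
All examples now run through 3 states with every (state, symbol) defined. Accept strings end in {0}, Reject strings end in {1,2}; accept={0}.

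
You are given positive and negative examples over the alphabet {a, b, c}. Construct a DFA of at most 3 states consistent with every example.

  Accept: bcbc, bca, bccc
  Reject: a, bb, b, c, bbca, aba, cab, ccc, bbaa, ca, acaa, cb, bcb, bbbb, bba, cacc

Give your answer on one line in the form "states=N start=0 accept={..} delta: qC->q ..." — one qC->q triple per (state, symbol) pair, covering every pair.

Grow the machine one transition at a time. Run the examples from 0; the earliest place one falls off (shortest prefix, ties alphabetical) gets sent to the lowest-numbered state that keeps every Accept/Reject pair distinguishable — a pair clashes when both reach the same state with identical unread suffix — and to a fresh state only if none does.
a: 0a undefined. 0a->0: ok.
b: 0b undefined. 0b->0: no, bca/bbca meet in 0 with "ca" left. Open state 1: 0b->1.
c: 0c undefined. 0c->0: ok.
bb: 1b undefined. 1b->0: ok.
bc: 1c undefined. 1c->0: no, bcbc/a meet in 0. 1c->1: no, bcbc/a meet in 0. Open state 2: 1c->2.
aba: 1a undefined. 1a->0: ok.
bca: 2a undefined. 2a->0: no, bca/a meet in 0. 2a->1: no, bca/b meet in 1. 2a->2: ok.
bcb: 2b undefined. 2b->0: no, bcbc/a meet in 0. 2b->1: ok.
bcc: 2c undefined. 2c->0: no, bccc/a meet in 0. 2c->1: ok.
All examples now run through 3 states with every (state, symbol) defined. Accept strings end in {2}, Reject strings end in {0,1}; accept={2}.

states=3 start=0 accept={2} delta: 0a->0 0b->1 0c->0 1a->0 1b->0 1c->2 2a->2 2b->1 2c->1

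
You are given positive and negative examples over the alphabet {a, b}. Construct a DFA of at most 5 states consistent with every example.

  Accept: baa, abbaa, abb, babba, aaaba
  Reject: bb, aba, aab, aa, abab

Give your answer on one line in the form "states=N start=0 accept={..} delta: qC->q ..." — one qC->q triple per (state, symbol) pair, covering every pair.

Fold the examples into a partial DFA from state 0: repeatedly fix the first undefined (state, symbol) met by the shortest-then-alphabetical prefix, trying targets in increasing order and rejecting any under which an Accept and a Reject string meet in one state with the same remainder; add a state when all current targets are rejected. Accepting states are where Accept strings end.
a: 0a undefined. 0a->0: no, abb/bb meet in 0 with "bb" left. Open state 1: 0a->1.
b: 0b undefined. 0b->0: no, baa/aa meet in 1 with "a" left. 0b->1: ok.
aa: 1a undefined. 1a->0: no, baa/aab meet in 1. 1a->1: no, baa/aa meet in 1. Open state 2: 1a->2.
ab: 1b undefined. 1b->0: no, abb/aba meet in 1. 1b->1: no, abb/bb meet in 1. 1b->2: no, baa/aba meet in 2 with "a" left. Open state 3: 1b->3.
aaa: 2a undefined. 2a->0: no, aaaba/aa meet in 2. 2a->1: no, aaaba/aba meet in 3 with "a" left. 2a->2: no, baa/aa meet in 2. 2a->3: no, baa/bb meet in 3. Open state 4: 2a->4.
aab: 2b undefined. 2b->0: no, babba/aa meet in 2. 2b->1: no, babba/aba meet in 3 with "a" left. 2b->2: ok.
aba: 3a undefined. 3a->0: ok.
abb: 3b undefined. 3b->0: no, abbaa/aab meet in 2. 3b->1: no, abb/abab meet in 1. 3b->2: no, abb/aab meet in 2. 3b->3: no, abbaa/abab meet in 1. 3b->4: ok.
aaab: 4b undefined. 4b->0: no, aaaba/abab meet in 1. 4b->1: no, aaaba/aab meet in 2. 4b->2: ok.
abba: 4a undefined. 4a->0: no, abbaa/abab meet in 1. 4a->1: no, abbaa/aab meet in 2. 4a->2: ok.
All examples now run through 5 states with every (state, symbol) defined. Accept strings end in {4}, Reject strings end in {0,1,2,3}; accept={4}.

states=5 start=0 accept={4} delta: 0a->1 0b->1 1a->2 1b->3 2a->4 2b->2 3a->0 3b->4 4a->2 4b->2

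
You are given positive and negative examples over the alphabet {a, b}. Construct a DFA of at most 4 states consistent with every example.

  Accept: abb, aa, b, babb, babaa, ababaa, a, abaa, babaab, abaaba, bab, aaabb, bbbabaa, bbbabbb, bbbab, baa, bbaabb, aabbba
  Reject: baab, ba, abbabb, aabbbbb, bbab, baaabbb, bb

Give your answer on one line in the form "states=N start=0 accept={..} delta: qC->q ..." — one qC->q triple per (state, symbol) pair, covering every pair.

states=4 start=0 accept={0,1,2} delta: 0a->1 0b->2 1a->0 1b->1 2a->3 2b->3 3a->2 3b->0

Fold the examples into a partial DFA from state 0: repeatedly fix the first undefined (state, symbol) met by the shortest-then-alphabetical prefix, trying targets in increasing order and rejecting any under which an Accept and a Reject string meet in one state with the same remainder; add a state when all current targets are rejected. Accepting states are where Accept strings end.
a: 0a undefined. 0a->0: no, abb/bb meet in 0 with "bb" left. Open state 1: 0a->1.
b: 0b undefined. 0b->0: no, b/bb meet in 0. 0b->1: no, aa/ba meet in 1 with "a" left. Open state 2: 0b->2.
aa: 1a undefined. 1a->0: ok.
ab: 1b undefined. 1b->0: no, babb/abbabb meet in 2 with "abb" left. 1b->1: ok.
ba: 2a undefined. 2a->0: no, abb/baab meet in 1. 2a->1: no, abb/ba meet in 1. 2a->2: no, b/ba meet in 2. Open state 3: 2a->3.
bb: 2b undefined. 2b->0: no, abb/bbab meet in 1. 2b->1: no, abb/abbabb meet in 1. 2b->2: no, b/abbabb meet in 2. 2b->3: ok.
baa: 3a undefined. 3a->0: no, abb/baaabbb meet in 1. 3a->1: no, abb/baab meet in 1. 3a->2: ok.
bab: 3b undefined. 3b->0: ok.
All examples now run through 4 states with every (state, symbol) defined. Accept strings end in {0,1,2}, Reject strings end in {3}; accept={0,1,2}.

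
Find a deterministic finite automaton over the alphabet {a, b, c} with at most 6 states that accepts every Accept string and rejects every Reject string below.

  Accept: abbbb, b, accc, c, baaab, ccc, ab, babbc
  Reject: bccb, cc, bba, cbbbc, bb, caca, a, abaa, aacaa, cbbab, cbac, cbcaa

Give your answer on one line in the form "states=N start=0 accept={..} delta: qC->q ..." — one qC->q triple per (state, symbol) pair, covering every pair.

State merging on the prefix tree: take the shortest (then alphabetical) example prefix whose next move is undefined and point that move at state 0, else 1, else 2, ...; a target is out if some Accept/Reject pair would then sit in one state with the same input left (inseparable). If every existing state is out, open a new one.
a: 0a undefined. 0a->0: ok.
b: 0b undefined. 0b->0: no, abbbb/bba meet in 0. Open state 1: 0b->1.
c: 0c undefined. 0c->0: no, accc/cc meet in 0. 0c->1: ok.
ba: 1a undefined. 1a->0: ok.
bb: 1b undefined. 1b->0: no, abbbb/bba meet in 0. 1b->1: no, abbbb/bb meet in 1. Open state 2: 1b->2.
bc: 1c undefined. 1c->0: ok.
bba: 2a undefined. 2a->0: no, b/cbac meet in 1. 2a->1: no, b/bba meet in 1. 2a->2: no, babbc/cbac meet in 2 with "c" left. Open state 3: 2a->3.
cbb: 2b undefined. 2b->0: no, abbbb/cbbab meet in 1. 2b->1: no, abbbb/bccb meet in 2. 2b->2: no, abbbb/bccb meet in 2. 2b->3: ok.
cbc: 2c undefined. 2c->0: no, babbc/cc meet in 0. 2c->1: ok.
cbac: 3c undefined. 3c->0: ok.
cbba: 3a undefined. 3a->0: no, b/cbbab meet in 1. 3a->1: ok.
cbbb: 3b undefined. 3b->0: no, abbbb/cc meet in 0. 3b->1: ok.
All examples now run through 4 states with every (state, symbol) defined. Accept strings end in {1}, Reject strings end in {0,2,3}; accept={1}.

states=4 start=0 accept={1} delta: 0a->0 0b->1 0c->1 1a->0 1b->2 1c->0 2a->3 2b->3 2c->1 3a->1 3b->1 3c->0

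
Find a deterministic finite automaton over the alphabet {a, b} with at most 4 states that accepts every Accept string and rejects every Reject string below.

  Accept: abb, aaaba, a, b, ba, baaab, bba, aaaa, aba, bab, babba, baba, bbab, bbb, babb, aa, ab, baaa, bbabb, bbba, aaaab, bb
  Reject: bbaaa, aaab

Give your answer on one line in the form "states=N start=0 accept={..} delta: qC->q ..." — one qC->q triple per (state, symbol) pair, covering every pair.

Fold the examples into a partial DFA from state 0: repeatedly fix the first undefined (state, symbol) met by the shortest-then-alphabetical prefix, trying targets in increasing order and rejecting any under which an Accept and a Reject string meet in one state with the same remainder; add a state when all current targets are rejected. Accepting states are where Accept strings end.
a: 0a undefined. 0a->0: no, b/aaab meet in 0 with "b" left. Open state 1: 0a->1.
b: 0b undefined. 0b->0: no, baaab/aaab meet in 1 with "aab" left. 0b->1: ok.
aa: 1a undefined. 1a->0: no, babb/aaab meet in 1 with "b" left. 1a->1: no, baaab/aaab meet in 1 with "b" left. Open state 2: 1a->2.
ab: 1b undefined. 1b->0: ok.
aaa: 2a undefined. 2a->0: no, abb/aaab meet in 1. 2a->1: no, abb/bbaaa meet in 1. 2a->2: no, ba/bbaaa meet in 2. Open state 3: 2a->3.
bab: 2b undefined. 2b->0: ok.
aaaa: 3a undefined. 3a->0: ok.
aaab: 3b undefined. 3b->0: no, aaaa/aaab meet in 0. 3b->1: no, abb/aaab meet in 1. 3b->2: no, aaaba/bbaaa meet in 3. 3b->3: ok.
All examples now run through 4 states with every (state, symbol) defined. Accept strings end in {0,1,2}, Reject strings end in {3}; accept={0,1,2}.

states=4 start=0 accept={0,1,2} delta: 0a->1 0b->1 1a->2 1b->0 2a->3 2b->0 3a->0 3b->3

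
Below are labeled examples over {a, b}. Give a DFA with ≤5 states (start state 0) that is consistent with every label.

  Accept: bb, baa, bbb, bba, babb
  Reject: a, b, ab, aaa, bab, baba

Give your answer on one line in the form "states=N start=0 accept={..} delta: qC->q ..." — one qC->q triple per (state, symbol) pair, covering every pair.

states=5 start=0 accept={2,3} delta: 0a->0 0b->1 1a->2 1b->3 2a->2 2b->4 3a->2 3b->2 4a->0 4b->2

Grow the machine one transition at a time. Run the examples from 0; the earliest place one falls off (shortest prefix, ties alphabetical) gets sent to the lowest-numbered state that keeps every Accept/Reject pair distinguishable — a pair clashes when both reach the same state with identical unread suffix — and to a fresh state only if none does.
a: 0a undefined. 0a->0: ok.
b: 0b undefined. 0b->0: no, bb/a meet in 0. Open state 1: 0b->1.
ba: 1a undefined. 1a->0: no, baa/a meet in 0. 1a->1: no, bb/bab meet in 1 with "b" left. Open state 2: 1a->2.
bb: 1b undefined. 1b->0: no, bb/a meet in 0. 1b->1: no, bb/b meet in 1. 1b->2: no, bbb/bab meet in 2 with "b" left. Open state 3: 1b->3.
baa: 2a undefined. 2a->0: no, baa/a meet in 0. 2a->1: no, baa/b meet in 1. 2a->2: ok.
bab: 2b undefined. 2b->0: no, babb/b meet in 1. 2b->1: no, baa/baba meet in 2. 2b->2: no, baa/bab meet in 2. 2b->3: no, bb/bab meet in 3. Open state 4: 2b->4.
bba: 3a undefined. 3a->0: no, bba/a meet in 0. 3a->1: no, bba/b meet in 1. 3a->2: ok.
bbb: 3b undefined. 3b->0: no, bbb/a meet in 0. 3b->1: no, bbb/b meet in 1. 3b->2: ok.
baba: 4a undefined. 4a->0: ok.
babb: 4b undefined. 4b->0: no, babb/a meet in 0. 4b->1: no, babb/b meet in 1. 4b->2: ok.
All examples now run through 5 states with every (state, symbol) defined. Accept strings end in {2,3}, Reject strings end in {0,1,4}; accept={2,3}.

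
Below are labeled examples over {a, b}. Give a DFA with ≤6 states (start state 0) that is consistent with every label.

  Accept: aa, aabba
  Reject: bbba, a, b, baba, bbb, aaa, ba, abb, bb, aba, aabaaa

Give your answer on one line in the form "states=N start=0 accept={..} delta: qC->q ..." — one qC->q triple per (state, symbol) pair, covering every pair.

Fold the examples into a partial DFA from state 0: repeatedly fix the first undefined (state, symbol) met by the shortest-then-alphabetical prefix, trying targets in increasing order and rejecting any under which an Accept and a Reject string meet in one state with the same remainder; add a state when all current targets are rejected. Accepting states are where Accept strings end.
a: 0a undefined. 0a->0: no, aa/a meet in 0. Open state 1: 0a->1.
b: 0b undefined. 0b->0: ok.
aa: 1a undefined. 1a->0: no, aa/b meet in 0. 1a->1: no, aa/bbba meet in 1. Open state 2: 1a->2.
ab: 1b undefined. 1b->0: ok.
aaa: 2a undefined. 2a->0: ok.
aab: 2b undefined. 2b->0: no, aabba/bbba meet in 1. 2b->1: no, aabba/bbba meet in 1. 2b->2: no, aa/aabaaa meet in 2. Open state 3: 2b->3.
aaba: 3a undefined. 3a->0: no, aa/aabaaa meet in 2. 3a->1: ok.
aabb: 3b undefined. 3b->0: no, aabba/bbba meet in 1. 3b->1: ok.
All examples now run through 4 states with every (state, symbol) defined. Accept strings end in {2}, Reject strings end in {0,1}; accept={2}.

states=4 start=0 accept={2} delta: 0a->1 0b->0 1a->2 1b->0 2a->0 2b->3 3a->1 3b->1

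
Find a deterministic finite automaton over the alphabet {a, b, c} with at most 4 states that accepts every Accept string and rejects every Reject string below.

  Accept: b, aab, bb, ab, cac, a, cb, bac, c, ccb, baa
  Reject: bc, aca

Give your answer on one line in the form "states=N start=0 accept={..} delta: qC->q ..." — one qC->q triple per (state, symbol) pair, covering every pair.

Fold the examples into a partial DFA from state 0: repeatedly fix the first undefined (state, symbol) met by the shortest-then-alphabetical prefix, trying targets in increasing order and rejecting any under which an Accept and a Reject string meet in one state with the same remainder; add a state when all current targets are rejected. Accepting states are where Accept strings end.
a: 0a undefined. 0a->0: ok.
b: 0b undefined. 0b->0: no, bac/bc meet in 0 with "c" left. Open state 1: 0b->1.
c: 0c undefined. 0c->0: no, cac/aca meet in 0. 0c->1: ok.
ba: 1a undefined. 1a->0: no, a/aca meet in 0. 1a->1: no, b/aca meet in 1. Open state 2: 1a->2.
bb: 1b undefined. 1b->0: ok.
bc: 1c undefined. 1c->0: no, bb/bc meet in 0. 1c->1: no, b/bc meet in 1. 1c->2: ok.
baa: 2a undefined. 2a->0: ok.
bac: 2c undefined. 2c->0: ok.
ccb: 2b undefined. 2b->0: ok.
All examples now run through 3 states with every (state, symbol) defined. Accept strings end in {0,1}, Reject strings end in {2}; accept={0,1}.

states=3 start=0 accept={0,1} delta: 0a->0 0b->1 0c->1 1a->2 1b->0 1c->2 2a->0 2b->0 2c->0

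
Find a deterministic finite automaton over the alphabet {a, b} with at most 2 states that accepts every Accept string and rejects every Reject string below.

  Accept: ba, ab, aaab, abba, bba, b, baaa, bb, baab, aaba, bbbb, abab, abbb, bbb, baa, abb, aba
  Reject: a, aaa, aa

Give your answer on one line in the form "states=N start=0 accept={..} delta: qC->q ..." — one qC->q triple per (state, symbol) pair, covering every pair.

states=2 start=0 accept={1} delta: 0a->0 0b->1 1a->1 1b->1

Fold the examples into a partial DFA from state 0: repeatedly fix the first undefined (state, symbol) met by the shortest-then-alphabetical prefix, trying targets in increasing order and rejecting any under which an Accept and a Reject string meet in one state with the same remainder; add a state when all current targets are rejected. Accepting states are where Accept strings end.
a: 0a undefined. 0a->0: ok.
b: 0b undefined. 0b->0: no, ba/a meet in 0. Open state 1: 0b->1.
ba: 1a undefined. 1a->0: no, ba/a meet in 0. 1a->1: ok.
bb: 1b undefined. 1b->0: no, abba/a meet in 0. 1b->1: ok.
All examples now run through 2 states with every (state, symbol) defined. Accept strings end in {1}, Reject strings end in {0}; accept={1}.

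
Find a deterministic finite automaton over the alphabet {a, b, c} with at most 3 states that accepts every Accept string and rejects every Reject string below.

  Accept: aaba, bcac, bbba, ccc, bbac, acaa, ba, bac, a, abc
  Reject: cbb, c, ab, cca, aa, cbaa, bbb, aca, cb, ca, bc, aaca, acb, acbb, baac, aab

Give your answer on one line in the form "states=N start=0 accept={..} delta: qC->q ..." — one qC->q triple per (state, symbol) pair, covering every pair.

State merging on the prefix tree: take the shortest (then alphabetical) example prefix whose next move is undefined and point that move at state 0, else 1, else 2, ...; a target is out if some Accept/Reject pair would then sit in one state with the same input left (inseparable). If every existing state is out, open a new one.
a: 0a undefined. 0a->0: no, a/aa meet in 0. Open state 1: 0a->1.
b: 0b undefined. 0b->0: ok.
c: 0c undefined. 0c->0: no, bbba/cca meet in 1. 0c->1: no, bcac/baac meet in 1 with "ac" left. Open state 2: 0c->2.
aa: 1a undefined. 1a->0: ok.
ab: 1b undefined. 1b->0: no, abc/c meet in 2. 1b->1: no, aaba/ab meet in 1. 1b->2: ok.
ac: 1c undefined. 1c->0: no, aaba/aca meet in 1. 1c->1: ok.
ca: 2a undefined. 2a->0: no, bcac/c meet in 2. 2a->1: no, aaba/ca meet in 1. 2a->2: ok.
cb: 2b undefined. 2b->0: ok.
cc: 2c undefined. 2c->0: no, aaba/cca meet in 1. 2c->1: ok.
All examples now run through 3 states with every (state, symbol) defined. Accept strings end in {1}, Reject strings end in {0,2}; accept={1}.

states=3 start=0 accept={1} delta: 0a->1 0b->0 0c->2 1a->0 1b->2 1c->1 2a->2 2b->0 2c->1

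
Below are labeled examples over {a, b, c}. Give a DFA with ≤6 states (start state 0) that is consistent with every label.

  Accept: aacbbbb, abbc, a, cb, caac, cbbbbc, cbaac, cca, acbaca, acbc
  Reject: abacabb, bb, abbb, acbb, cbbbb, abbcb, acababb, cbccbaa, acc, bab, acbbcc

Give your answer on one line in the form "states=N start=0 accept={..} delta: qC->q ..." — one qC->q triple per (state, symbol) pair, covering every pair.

State merging on the prefix tree: take the shortest (then alphabetical) example prefix whose next move is undefined and point that move at state 0, else 1, else 2, ...; a target is out if some Accept/Reject pair would then sit in one state with the same input left (inseparable). If every existing state is out, open a new one.
a: 0a undefined. 0a->0: no, aacbbbb/cbbbb meet in 0 with "cbbbb" left. Open state 1: 0a->1.
b: 0b undefined. 0b->0: ok.
c: 0c undefined. 0c->0: no, cb/bb meet in 0. 0c->1: no, cb/bab meet in 1 with "b" left. Open state 2: 0c->2.
aa: 1a undefined. 1a->0: no, aacbbbb/cbbbb meet in 2 with "bbbb" left. 1a->1: ok.
ab: 1b undefined. 1b->0: no, cb/abbcb meet in 2 with "b" left. 1b->1: no, a/abbb meet in 1. 1b->2: ok.
ac: 1c undefined. 1c->0: no, aacbbbb/bb meet in 0. 1c->1: no, a/acc meet in 1. 1c->2: no, aacbbbb/cbbbb meet in 2 with "bbbb" left. Open state 3: 1c->3.
ca: 2a undefined. 2a->0: ok.
cb: 2b undefined. 2b->0: no, abbc/bab meet in 2. 2b->1: ok.
cc: 2c undefined. 2c->0: no, cbbbbc/abacabb meet in 0. 2c->1: ok.
aca: 3a undefined. 3a->0: no, a/acababb meet in 1. 3a->1: ok.
acb: 3b undefined. 3b->0: no, aacbbbb/abacabb meet in 0. 3b->1: no, aacbbbb/abbb meet in 2. 3b->2: no, aacbbbb/acbb meet in 1. 3b->3: no, aacbbbb/acbb meet in 3. Open state 4: 3b->4.
acc: 3c undefined. 3c->0: no, a/cbccbaa meet in 1. 3c->1: no, a/cbccbaa meet in 1. 3c->2: no, a/cbccbaa meet in 1. 3c->3: no, abbc/acc meet in 3. 3c->4: ok.
acba: 4a undefined. 4a->0: no, acbaca/abacabb meet in 0. 4a->1: ok.
acbb: 4b undefined. 4b->0: no, aacbbbb/abacabb meet in 0. 4b->1: no, aacbbbb/acbb meet in 1. 4b->2: no, aacbbbb/abbb meet in 2. 4b->3: no, aacbbbb/acbb meet in 3. 4b->4: no, aacbbbb/acbb meet in 4. Open state 5: 4b->5.
acbc: 4c undefined. 4c->0: no, acbc/abacabb meet in 0. 4c->1: ok.
acbbc: 5c undefined. 5c->0: ok.
aacbbb: 5b undefined. 5b->0: no, aacbbbb/abacabb meet in 0. 5b->1: no, aacbbbb/abbb meet in 2. 5b->2: ok.
cbccba: 5a undefined. 5a->0: no, aacbbbb/cbccbaa meet in 1. 5a->1: no, aacbbbb/cbccbaa meet in 1. 5a->2: ok.
All examples now run through 6 states with every (state, symbol) defined. Accept strings end in {1,3}, Reject strings end in {0,2,4,5}; accept={1,3}.

states=6 start=0 accept={1,3} delta: 0a->1 0b->0 0c->2 1a->1 1b->2 1c->3 2a->0 2b->1 2c->1 3a->1 3b->4 3c->4 4a->1 4b->5 4c->1 5a->2 5b->2 5c->0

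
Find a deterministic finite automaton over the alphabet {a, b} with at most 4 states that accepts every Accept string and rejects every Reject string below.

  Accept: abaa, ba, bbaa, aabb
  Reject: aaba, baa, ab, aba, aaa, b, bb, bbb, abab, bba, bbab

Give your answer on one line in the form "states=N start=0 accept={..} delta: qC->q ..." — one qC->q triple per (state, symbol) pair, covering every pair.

states=3 start=0 accept={2} delta: 0a->1 0b->1 1a->2 1b->0 2a->0 2b->2

Grow the machine one transition at a time. Run the examples from 0; the earliest place one falls off (shortest prefix, ties alphabetical) gets sent to the lowest-numbered state that keeps every Accept/Reject pair distinguishable — a pair clashes when both reach the same state with identical unread suffix — and to a fresh state only if none does.
a: 0a undefined. 0a->0: no, abaa/baa meet in 0 with "baa" left. Open state 1: 0a->1.
b: 0b undefined. 0b->0: no, ba/bba meet in 1. 0b->1: ok.
aa: 1a undefined. 1a->0: no, ba/aaba meet in 0. 1a->1: no, ba/baa meet in 1. Open state 2: 1a->2.
ab: 1b undefined. 1b->0: ok.
aaa: 2a undefined. 2a->0: ok.
aab: 2b undefined. 2b->0: no, aabb/aaba meet in 1. 2b->1: no, abaa/aaba meet in 2. 2b->2: ok.
All examples now run through 3 states with every (state, symbol) defined. Accept strings end in {2}, Reject strings end in {0,1}; accept={2}.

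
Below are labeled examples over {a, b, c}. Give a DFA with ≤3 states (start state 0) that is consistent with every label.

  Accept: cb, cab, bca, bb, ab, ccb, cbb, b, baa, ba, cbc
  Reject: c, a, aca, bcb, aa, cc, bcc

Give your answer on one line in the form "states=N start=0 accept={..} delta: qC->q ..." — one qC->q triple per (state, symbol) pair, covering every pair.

Fold the examples into a partial DFA from state 0: repeatedly fix the first undefined (state, symbol) met by the shortest-then-alphabetical prefix, trying targets in increasing order and rejecting any under which an Accept and a Reject string meet in one state with the same remainder; add a state when all current targets are rejected. Accepting states are where Accept strings end.
a: 0a undefined. 0a->0: ok.
b: 0b undefined. 0b->0: no, cb/bcb meet in 0 with "cb" left. Open state 1: 0b->1.
c: 0c undefined. 0c->0: ok.
ba: 1a undefined. 1a->0: no, baa/c meet in 0. 1a->1: ok.
bb: 1b undefined. 1b->0: no, bb/c meet in 0. 1b->1: ok.
bc: 1c undefined. 1c->0: no, cb/bcb meet in 1. 1c->1: no, cb/bcb meet in 1. Open state 2: 1c->2.
bca: 2a undefined. 2a->0: no, bca/c meet in 0. 2a->1: ok.
bcb: 2b undefined. 2b->0: ok.
bcc: 2c undefined. 2c->0: ok.
All examples now run through 3 states with every (state, symbol) defined. Accept strings end in {1,2}, Reject strings end in {0}; accept={1,2}.

states=3 start=0 accept={1,2} delta: 0a->0 0b->1 0c->0 1a->1 1b->1 1c->2 2a->1 2b->0 2c->0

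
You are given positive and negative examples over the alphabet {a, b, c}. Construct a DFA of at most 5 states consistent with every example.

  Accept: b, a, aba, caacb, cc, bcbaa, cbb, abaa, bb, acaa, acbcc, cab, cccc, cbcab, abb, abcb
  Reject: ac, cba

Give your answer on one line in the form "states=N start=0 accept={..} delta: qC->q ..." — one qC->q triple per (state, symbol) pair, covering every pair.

State merging on the prefix tree: take the shortest (then alphabetical) example prefix whose next move is undefined and point that move at state 0, else 1, else 2, ...; a target is out if some Accept/Reject pair would then sit in one state with the same input left (inseparable). If every existing state is out, open a new one.
a: 0a undefined. 0a->0: ok.
b: 0b undefined. 0b->0: ok.
c: 0c undefined. 0c->0: no, b/ac meet in 0. Open state 1: 0c->1.
ca: 1a undefined. 1a->0: ok.
cb: 1b undefined. 1b->0: no, b/cba meet in 0. 1b->1: no, b/cba meet in 0. Open state 2: 1b->2.
cc: 1c undefined. 1c->0: ok.
cba: 2a undefined. 2a->0: no, b/cba meet in 0. 2a->1: ok.
cbb: 2b undefined. 2b->0: ok.
cbc: 2c undefined. 2c->0: no, acbcc/ac meet in 1. 2c->1: ok.
All examples now run through 3 states with every (state, symbol) defined. Accept strings end in {0,2}, Reject strings end in {1}; accept={0,2}.

states=3 start=0 accept={0,2} delta: 0a->0 0b->0 0c->1 1a->0 1b->2 1c->0 2a->1 2b->0 2c->1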